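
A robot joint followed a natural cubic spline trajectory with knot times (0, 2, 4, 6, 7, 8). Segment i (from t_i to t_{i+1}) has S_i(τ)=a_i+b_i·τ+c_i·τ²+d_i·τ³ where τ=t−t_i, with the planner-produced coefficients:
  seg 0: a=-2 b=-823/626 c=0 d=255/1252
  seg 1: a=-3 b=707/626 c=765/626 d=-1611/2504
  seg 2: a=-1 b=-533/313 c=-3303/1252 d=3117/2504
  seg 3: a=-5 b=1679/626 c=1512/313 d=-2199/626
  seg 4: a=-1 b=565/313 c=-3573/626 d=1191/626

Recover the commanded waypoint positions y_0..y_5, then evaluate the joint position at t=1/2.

y_0 = S_0(0) = a_0 = -2
y_1 = S_1(0) = a_1 = -3
y_2 = S_2(0) = a_2 = -1
y_3 = S_3(0) = a_3 = -5
y_4 = S_4(0) = a_4 = -1
y_5 = S_4(1) = -3
t_q=1/2 is in segment 0 (τ=1/2); S_0(τ)=-26361/10016

y_0=-2 y_1=-3 y_2=-1 y_3=-5 y_4=-1 y_5=-3
S(1/2) = -26361/10016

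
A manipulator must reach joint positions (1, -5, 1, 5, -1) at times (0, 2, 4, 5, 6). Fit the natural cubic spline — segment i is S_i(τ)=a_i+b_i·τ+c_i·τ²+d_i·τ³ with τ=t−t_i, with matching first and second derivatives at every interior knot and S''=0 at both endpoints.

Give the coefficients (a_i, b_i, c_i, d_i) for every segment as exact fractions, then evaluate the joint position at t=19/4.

Δ: Δ0=-3, Δ1=3, Δ2=4, Δ3=-6
row 1: diag=8, rhs=36; c'=1/4, d'=9/2
row 2: denom=6−2·1/4=11/2; d'=(6−2·9/2)/(11/2)=-6/11
row 3: denom=4−1·2/11=42/11; d'=(-60−1·-6/11)/(42/11)=-109/7
back: M3=-109/7
back: M2=-6/11−2/11·-109/7=16/7
back: M1=9/2−1/4·16/7=55/14
M: M0=0, M1=55/14, M2=16/7, M3=-109/7, M4=0
seg 0: a=1, c=M0/2=0, d=(M1−M0)/(6·2)=55/168, b=Δ0−h0·(2M0+M1)/6=-181/42
seg 1: a=-5, c=M1/2=55/28, d=(M2−M1)/(6·2)=-23/168, b=Δ1−h1·(2M1+M2)/6=-8/21
seg 2: a=1, c=M2/2=8/7, d=(M3−M2)/(6·1)=-125/42, b=Δ2−h2·(2M2+M3)/6=35/6
seg 3: a=5, c=M3/2=-109/14, d=(M4−M3)/(6·1)=109/42, b=Δ3−h3·(2M3+M4)/6=-17/21
t_q=19/4 → seg 2, τ=3/4; S=1+35/6·τ+8/7·τ²+-125/42·τ³=4267/896

  seg 0: a=1 b=-181/42 c=0 d=55/168
  seg 1: a=-5 b=-8/21 c=55/28 d=-23/168
  seg 2: a=1 b=35/6 c=8/7 d=-125/42
  seg 3: a=5 b=-17/21 c=-109/14 d=109/42
S(19/4) = 4267/896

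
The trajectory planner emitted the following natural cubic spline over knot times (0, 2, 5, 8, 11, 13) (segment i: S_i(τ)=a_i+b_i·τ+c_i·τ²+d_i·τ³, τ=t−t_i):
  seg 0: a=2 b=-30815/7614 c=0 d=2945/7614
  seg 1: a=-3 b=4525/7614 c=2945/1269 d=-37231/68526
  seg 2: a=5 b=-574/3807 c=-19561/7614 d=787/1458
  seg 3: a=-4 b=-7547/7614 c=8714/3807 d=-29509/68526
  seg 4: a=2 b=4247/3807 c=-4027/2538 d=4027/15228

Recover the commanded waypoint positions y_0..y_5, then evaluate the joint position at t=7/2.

y_0 = S_0(0) = a_0 = 2
y_1 = S_1(0) = a_1 = -3
y_2 = S_2(0) = a_2 = 5
y_3 = S_3(0) = a_3 = -4
y_4 = S_4(0) = a_4 = 2
y_5 = S_4(2) = 0
t_q=7/2 is in segment 1 (τ=3/2); S_1(τ)=8659/6768

y_0=2 y_1=-3 y_2=5 y_3=-4 y_4=2 y_5=0
S(7/2) = 8659/6768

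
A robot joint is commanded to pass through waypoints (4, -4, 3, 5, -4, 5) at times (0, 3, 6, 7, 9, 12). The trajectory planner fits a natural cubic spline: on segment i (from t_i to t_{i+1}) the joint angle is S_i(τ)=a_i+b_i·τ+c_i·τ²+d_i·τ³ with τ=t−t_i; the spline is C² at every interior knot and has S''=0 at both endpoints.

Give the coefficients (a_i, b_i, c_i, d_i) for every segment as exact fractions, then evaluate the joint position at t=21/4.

Δ: Δ0=-8/3, Δ1=7/3, Δ2=2, Δ3=-9/2, Δ4=3
row 1: diag=12, rhs=30; c'=1/4, d'=5/2
row 2: denom=8−3·1/4=29/4; d'=(-2−3·5/2)/(29/4)=-38/29
row 3: denom=6−1·4/29=170/29; d'=(-39−1·-38/29)/(170/29)=-1093/170
row 4: denom=10−2·29/85=792/85; d'=(45−2·-1093/170)/(792/85)=2459/396
back: M4=2459/396
back: M3=-1093/170−29/85·2459/396=-3385/396
back: M2=-38/29−4/29·-3385/396=-13/99
back: M1=5/2−1/4·-13/99=1003/396
M: M0=0, M1=1003/396, M2=-13/99, M3=-3385/396, M4=2459/396, M5=0
seg 0: a=4, c=M0/2=0, d=(M1−M0)/(6·3)=1003/7128, b=Δ0−h0·(2M0+M1)/6=-3115/792
seg 1: a=-4, c=M1/2=1003/792, d=(M2−M1)/(6·3)=-1055/7128, b=Δ1−h1·(2M1+M2)/6=-53/396
seg 2: a=3, c=M2/2=-13/198, d=(M3−M2)/(6·1)=-101/72, b=Δ2−h2·(2M2+M3)/6=2747/792
seg 3: a=5, c=M3/2=-3385/792, d=(M4−M3)/(6·2)=487/396, b=Δ3−h3·(2M3+M4)/6=-115/132
seg 4: a=-4, c=M4/2=2459/792, d=(M5−M4)/(6·3)=-2459/7128, b=Δ4−h4·(2M4+M5)/6=-1271/396
t_q=21/4 → seg 1, τ=9/4; S=-4+-53/396·τ+1003/792·τ²+-1055/7128·τ³=2389/5632

  seg 0: a=4 b=-3115/792 c=0 d=1003/7128
  seg 1: a=-4 b=-53/396 c=1003/792 d=-1055/7128
  seg 2: a=3 b=2747/792 c=-13/198 d=-101/72
  seg 3: a=5 b=-115/132 c=-3385/792 d=487/396
  seg 4: a=-4 b=-1271/396 c=2459/792 d=-2459/7128
S(21/4) = 2389/5632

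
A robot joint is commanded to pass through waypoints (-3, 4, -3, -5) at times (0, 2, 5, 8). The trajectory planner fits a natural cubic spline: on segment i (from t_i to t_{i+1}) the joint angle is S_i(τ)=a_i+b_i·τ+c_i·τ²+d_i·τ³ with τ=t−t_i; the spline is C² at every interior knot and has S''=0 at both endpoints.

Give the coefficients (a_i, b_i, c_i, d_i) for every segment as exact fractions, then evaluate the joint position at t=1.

  seg 0: a=-3 b=359/74 c=0 d=-25/74
  seg 1: a=4 b=59/74 c=-75/37 d=655/1998
  seg 2: a=-3 b=-93/37 c=205/222 d=-205/1998
S(1) = 56/37

Δ: Δ0=7/2, Δ1=-7/3, Δ2=-2/3
row 1: diag=10, rhs=-35; c'=3/10, d'=-7/2
row 2: denom=12−3·3/10=111/10; d'=(10−3·-7/2)/(111/10)=205/111
back: M2=205/111
back: M1=-7/2−3/10·205/111=-150/37
M: M0=0, M1=-150/37, M2=205/111, M3=0
seg 0: a=-3, c=M0/2=0, d=(M1−M0)/(6·2)=-25/74, b=Δ0−h0·(2M0+M1)/6=359/74
seg 1: a=4, c=M1/2=-75/37, d=(M2−M1)/(6·3)=655/1998, b=Δ1−h1·(2M1+M2)/6=59/74
seg 2: a=-3, c=M2/2=205/222, d=(M3−M2)/(6·3)=-205/1998, b=Δ2−h2·(2M2+M3)/6=-93/37
t_q=1 → seg 0, τ=1; S=-3+359/74·τ+0·τ²+-25/74·τ³=56/37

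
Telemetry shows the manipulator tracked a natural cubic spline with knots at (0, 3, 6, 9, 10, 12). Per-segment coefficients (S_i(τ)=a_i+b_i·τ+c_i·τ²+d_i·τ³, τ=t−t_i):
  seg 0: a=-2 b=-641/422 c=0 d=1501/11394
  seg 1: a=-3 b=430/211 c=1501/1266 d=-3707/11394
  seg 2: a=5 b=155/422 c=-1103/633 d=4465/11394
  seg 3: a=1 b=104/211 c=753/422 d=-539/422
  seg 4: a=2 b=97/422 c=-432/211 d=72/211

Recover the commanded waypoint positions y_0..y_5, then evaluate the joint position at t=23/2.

y_0 = S_0(0) = a_0 = -2
y_1 = S_1(0) = a_1 = -3
y_2 = S_2(0) = a_2 = 5
y_3 = S_3(0) = a_3 = 1
y_4 = S_4(0) = a_4 = 2
y_5 = S_4(2) = -3
t_q=23/2 is in segment 4 (τ=3/2); S_4(τ)=-937/844

y_0=-2 y_1=-3 y_2=5 y_3=1 y_4=2 y_5=-3
S(23/2) = -937/844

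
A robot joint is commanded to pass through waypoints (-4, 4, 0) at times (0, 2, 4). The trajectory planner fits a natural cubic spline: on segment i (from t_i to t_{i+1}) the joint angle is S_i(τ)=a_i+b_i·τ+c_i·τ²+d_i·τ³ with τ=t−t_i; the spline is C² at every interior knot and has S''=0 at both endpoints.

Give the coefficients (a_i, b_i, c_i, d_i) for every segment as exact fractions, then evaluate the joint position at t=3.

Δ: Δ0=4, Δ1=-2
row 1: diag=8, rhs=-36; c'=1/4, d'=-9/2
back: M1=-9/2
M: M0=0, M1=-9/2, M2=0
seg 0: a=-4, c=M0/2=0, d=(M1−M0)/(6·2)=-3/8, b=Δ0−h0·(2M0+M1)/6=11/2
seg 1: a=4, c=M1/2=-9/4, d=(M2−M1)/(6·2)=3/8, b=Δ1−h1·(2M1+M2)/6=1
t_q=3 → seg 1, τ=1; S=4+1·τ+-9/4·τ²+3/8·τ³=25/8

  seg 0: a=-4 b=11/2 c=0 d=-3/8
  seg 1: a=4 b=1 c=-9/4 d=3/8
S(3) = 25/8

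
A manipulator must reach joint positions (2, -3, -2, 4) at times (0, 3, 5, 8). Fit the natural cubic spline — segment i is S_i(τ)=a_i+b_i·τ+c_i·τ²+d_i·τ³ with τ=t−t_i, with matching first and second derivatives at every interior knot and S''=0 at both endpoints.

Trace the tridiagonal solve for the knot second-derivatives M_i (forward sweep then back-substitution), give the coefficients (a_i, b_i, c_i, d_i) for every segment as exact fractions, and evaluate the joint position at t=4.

  seg 0: a=2 b=-9/4 c=0 d=7/108
  seg 1: a=-3 b=-1/2 c=7/12 d=-1/24
  seg 2: a=-2 b=4/3 c=1/3 d=-1/27
S(4) = -71/24

Δ: Δ0=-5/3, Δ1=1/2, Δ2=2
row 1: diag=10, rhs=13; c'=1/5, d'=13/10
row 2: denom=10−2·1/5=48/5; d'=(9−2·13/10)/(48/5)=2/3
back: M2=2/3
back: M1=13/10−1/5·2/3=7/6
M: M0=0, M1=7/6, M2=2/3, M3=0
seg 0: a=2, c=M0/2=0, d=(M1−M0)/(6·3)=7/108, b=Δ0−h0·(2M0+M1)/6=-9/4
seg 1: a=-3, c=M1/2=7/12, d=(M2−M1)/(6·2)=-1/24, b=Δ1−h1·(2M1+M2)/6=-1/2
seg 2: a=-2, c=M2/2=1/3, d=(M3−M2)/(6·3)=-1/27, b=Δ2−h2·(2M2+M3)/6=4/3
t_q=4 → seg 1, τ=1; S=-3+-1/2·τ+7/12·τ²+-1/24·τ³=-71/24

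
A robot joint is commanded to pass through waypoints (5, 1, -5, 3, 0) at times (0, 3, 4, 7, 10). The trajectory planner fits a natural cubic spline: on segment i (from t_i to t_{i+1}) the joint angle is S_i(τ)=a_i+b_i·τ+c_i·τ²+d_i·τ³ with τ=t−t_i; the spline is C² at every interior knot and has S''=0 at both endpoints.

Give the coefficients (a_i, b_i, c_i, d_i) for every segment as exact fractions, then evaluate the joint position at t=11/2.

  seg 0: a=5 b=217/228 c=0 d=-521/2052
  seg 1: a=1 b=-673/114 c=-521/228 d=499/228
  seg 2: a=-5 b=-297/76 c=244/57 d=-1429/2052
  seg 3: a=3 b=113/38 c=-151/76 d=151/684
S(11/2) = -2177/608

Δ: Δ0=-4/3, Δ1=-6, Δ2=8/3, Δ3=-1
row 1: diag=8, rhs=-28; c'=1/8, d'=-7/2
row 2: denom=8−1·1/8=63/8; d'=(52−1·-7/2)/(63/8)=148/21
row 3: denom=12−3·8/21=76/7; d'=(-22−3·148/21)/(76/7)=-151/38
back: M3=-151/38
back: M2=148/21−8/21·-151/38=488/57
back: M1=-7/2−1/8·488/57=-521/114
M: M0=0, M1=-521/114, M2=488/57, M3=-151/38, M4=0
seg 0: a=5, c=M0/2=0, d=(M1−M0)/(6·3)=-521/2052, b=Δ0−h0·(2M0+M1)/6=217/228
seg 1: a=1, c=M1/2=-521/228, d=(M2−M1)/(6·1)=499/228, b=Δ1−h1·(2M1+M2)/6=-673/114
seg 2: a=-5, c=M2/2=244/57, d=(M3−M2)/(6·3)=-1429/2052, b=Δ2−h2·(2M2+M3)/6=-297/76
seg 3: a=3, c=M3/2=-151/76, d=(M4−M3)/(6·3)=151/684, b=Δ3−h3·(2M3+M4)/6=113/38
t_q=11/2 → seg 2, τ=3/2; S=-5+-297/76·τ+244/57·τ²+-1429/2052·τ³=-2177/608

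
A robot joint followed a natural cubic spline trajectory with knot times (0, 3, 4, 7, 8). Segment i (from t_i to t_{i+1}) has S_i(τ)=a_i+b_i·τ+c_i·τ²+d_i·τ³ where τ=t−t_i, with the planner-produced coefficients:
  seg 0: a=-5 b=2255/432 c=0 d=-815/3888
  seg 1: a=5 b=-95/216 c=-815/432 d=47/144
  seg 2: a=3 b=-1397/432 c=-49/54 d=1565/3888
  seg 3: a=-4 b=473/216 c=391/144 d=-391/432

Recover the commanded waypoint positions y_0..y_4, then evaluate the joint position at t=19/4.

y_0 = S_0(0) = a_0 = -5
y_1 = S_1(0) = a_1 = 5
y_2 = S_2(0) = a_2 = 3
y_3 = S_3(0) = a_3 = -4
y_4 = S_3(1) = 0
t_q=19/4 is in segment 2 (τ=3/4); S_2(τ)=719/3072

y_0=-5 y_1=5 y_2=3 y_3=-4 y_4=0
S(19/4) = 719/3072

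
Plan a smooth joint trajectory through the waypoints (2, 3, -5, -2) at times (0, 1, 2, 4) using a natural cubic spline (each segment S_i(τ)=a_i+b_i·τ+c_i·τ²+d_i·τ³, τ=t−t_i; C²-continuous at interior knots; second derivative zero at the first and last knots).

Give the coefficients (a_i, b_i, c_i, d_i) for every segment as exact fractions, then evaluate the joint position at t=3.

  seg 0: a=2 b=173/46 c=0 d=-127/46
  seg 1: a=3 b=-104/23 c=-381/46 d=221/46
  seg 2: a=-5 b=-307/46 c=141/23 d=-47/46
S(3) = -151/23

Δ: Δ0=1, Δ1=-8, Δ2=3/2
row 1: diag=4, rhs=-54; c'=1/4, d'=-27/2
row 2: denom=6−1·1/4=23/4; d'=(57−1·-27/2)/(23/4)=282/23
back: M2=282/23
back: M1=-27/2−1/4·282/23=-381/23
M: M0=0, M1=-381/23, M2=282/23, M3=0
seg 0: a=2, c=M0/2=0, d=(M1−M0)/(6·1)=-127/46, b=Δ0−h0·(2M0+M1)/6=173/46
seg 1: a=3, c=M1/2=-381/46, d=(M2−M1)/(6·1)=221/46, b=Δ1−h1·(2M1+M2)/6=-104/23
seg 2: a=-5, c=M2/2=141/23, d=(M3−M2)/(6·2)=-47/46, b=Δ2−h2·(2M2+M3)/6=-307/46
t_q=3 → seg 2, τ=1; S=-5+-307/46·τ+141/23·τ²+-47/46·τ³=-151/23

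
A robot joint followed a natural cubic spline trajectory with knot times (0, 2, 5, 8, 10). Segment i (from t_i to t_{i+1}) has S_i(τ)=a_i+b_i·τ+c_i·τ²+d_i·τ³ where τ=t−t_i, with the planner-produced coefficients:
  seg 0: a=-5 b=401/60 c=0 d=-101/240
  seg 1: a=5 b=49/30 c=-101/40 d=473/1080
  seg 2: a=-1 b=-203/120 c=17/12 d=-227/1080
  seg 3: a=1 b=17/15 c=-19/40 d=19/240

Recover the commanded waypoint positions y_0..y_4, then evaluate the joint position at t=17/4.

y_0 = S_0(0) = a_0 = -5
y_1 = S_1(0) = a_1 = 5
y_2 = S_2(0) = a_2 = -1
y_3 = S_3(0) = a_3 = 1
y_4 = S_3(2) = 2
t_q=17/4 is in segment 1 (τ=9/4); S_1(τ)=451/512

y_0=-5 y_1=5 y_2=-1 y_3=1 y_4=2
S(17/4) = 451/512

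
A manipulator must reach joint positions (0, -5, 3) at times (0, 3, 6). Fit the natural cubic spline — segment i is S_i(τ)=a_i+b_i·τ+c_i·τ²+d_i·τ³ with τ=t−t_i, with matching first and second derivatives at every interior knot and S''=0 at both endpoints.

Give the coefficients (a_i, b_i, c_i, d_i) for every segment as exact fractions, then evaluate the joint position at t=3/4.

  seg 0: a=0 b=-11/4 c=0 d=13/108
  seg 1: a=-5 b=1/2 c=13/12 d=-13/108
S(3/4) = -515/256

Δ: Δ0=-5/3, Δ1=8/3
row 1: diag=12, rhs=26; c'=1/4, d'=13/6
back: M1=13/6
M: M0=0, M1=13/6, M2=0
seg 0: a=0, c=M0/2=0, d=(M1−M0)/(6·3)=13/108, b=Δ0−h0·(2M0+M1)/6=-11/4
seg 1: a=-5, c=M1/2=13/12, d=(M2−M1)/(6·3)=-13/108, b=Δ1−h1·(2M1+M2)/6=1/2
t_q=3/4 → seg 0, τ=3/4; S=0+-11/4·τ+0·τ²+13/108·τ³=-515/256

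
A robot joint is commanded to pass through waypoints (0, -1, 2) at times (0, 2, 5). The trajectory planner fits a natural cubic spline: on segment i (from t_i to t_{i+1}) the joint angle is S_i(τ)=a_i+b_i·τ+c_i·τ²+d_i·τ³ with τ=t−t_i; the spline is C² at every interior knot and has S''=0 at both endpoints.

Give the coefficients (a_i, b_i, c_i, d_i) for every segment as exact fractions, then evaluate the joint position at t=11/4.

Δ: Δ0=-1/2, Δ1=1
row 1: diag=10, rhs=9; c'=3/10, d'=9/10
back: M1=9/10
M: M0=0, M1=9/10, M2=0
seg 0: a=0, c=M0/2=0, d=(M1−M0)/(6·2)=3/40, b=Δ0−h0·(2M0+M1)/6=-4/5
seg 1: a=-1, c=M1/2=9/20, d=(M2−M1)/(6·3)=-1/20, b=Δ1−h1·(2M1+M2)/6=1/10
t_q=11/4 → seg 1, τ=3/4; S=-1+1/10·τ+9/20·τ²+-1/20·τ³=-887/1280

  seg 0: a=0 b=-4/5 c=0 d=3/40
  seg 1: a=-1 b=1/10 c=9/20 d=-1/20
S(11/4) = -887/1280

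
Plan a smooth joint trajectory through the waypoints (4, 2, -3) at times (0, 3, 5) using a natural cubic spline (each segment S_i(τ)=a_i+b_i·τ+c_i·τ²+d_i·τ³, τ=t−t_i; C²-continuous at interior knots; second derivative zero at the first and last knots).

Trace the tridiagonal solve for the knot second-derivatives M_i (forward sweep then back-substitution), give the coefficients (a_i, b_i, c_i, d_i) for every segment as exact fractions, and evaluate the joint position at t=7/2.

  seg 0: a=4 b=-7/60 c=0 d=-11/180
  seg 1: a=2 b=-53/30 c=-11/20 d=11/120
S(7/2) = 317/320

Δ: Δ0=-2/3, Δ1=-5/2
row 1: diag=10, rhs=-11; c'=1/5, d'=-11/10
back: M1=-11/10
M: M0=0, M1=-11/10, M2=0
seg 0: a=4, c=M0/2=0, d=(M1−M0)/(6·3)=-11/180, b=Δ0−h0·(2M0+M1)/6=-7/60
seg 1: a=2, c=M1/2=-11/20, d=(M2−M1)/(6·2)=11/120, b=Δ1−h1·(2M1+M2)/6=-53/30
t_q=7/2 → seg 1, τ=1/2; S=2+-53/30·τ+-11/20·τ²+11/120·τ³=317/320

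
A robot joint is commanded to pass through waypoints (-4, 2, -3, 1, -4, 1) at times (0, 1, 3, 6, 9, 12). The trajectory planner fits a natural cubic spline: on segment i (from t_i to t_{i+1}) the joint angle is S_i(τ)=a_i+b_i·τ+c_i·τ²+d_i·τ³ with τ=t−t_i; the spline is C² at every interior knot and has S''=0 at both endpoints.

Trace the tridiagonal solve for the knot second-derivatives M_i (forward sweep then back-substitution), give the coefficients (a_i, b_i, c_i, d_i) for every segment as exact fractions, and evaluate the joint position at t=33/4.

Δ: Δ0=6, Δ1=-5/2, Δ2=4/3, Δ3=-5/3, Δ4=5/3
row 1: diag=6, rhs=-51; c'=1/3, d'=-17/2
row 2: denom=10−2·1/3=28/3; d'=(23−2·-17/2)/(28/3)=30/7
row 3: denom=12−3·9/28=309/28; d'=(-18−3·30/7)/(309/28)=-288/103
row 4: denom=12−3·28/103=1152/103; d'=(20−3·-288/103)/(1152/103)=731/288
back: M4=731/288
back: M3=-288/103−28/103·731/288=-251/72
back: M2=30/7−9/28·-251/72=173/32
back: M1=-17/2−1/3·173/32=-989/96
M: M0=0, M1=-989/96, M2=173/32, M3=-251/72, M4=731/288, M5=0
seg 0: a=-4, c=M0/2=0, d=(M1−M0)/(6·1)=-989/576, b=Δ0−h0·(2M0+M1)/6=4445/576
seg 1: a=2, c=M1/2=-989/192, d=(M2−M1)/(6·2)=377/288, b=Δ1−h1·(2M1+M2)/6=739/288
seg 2: a=-3, c=M2/2=173/64, d=(M3−M2)/(6·3)=-2561/5184, b=Δ2−h2·(2M2+M3)/6=-671/288
seg 3: a=1, c=M3/2=-251/144, d=(M4−M3)/(6·3)=1735/5184, b=Δ3−h3·(2M3+M4)/6=317/576
seg 4: a=-4, c=M4/2=731/576, d=(M5−M4)/(6·3)=-731/5184, b=Δ4−h4·(2M4+M5)/6=-251/288
t_q=33/4 → seg 3, τ=9/4; S=1+317/576·τ+-251/144·τ²+1735/5184·τ³=-11361/4096

  seg 0: a=-4 b=4445/576 c=0 d=-989/576
  seg 1: a=2 b=739/288 c=-989/192 d=377/288
  seg 2: a=-3 b=-671/288 c=173/64 d=-2561/5184
  seg 3: a=1 b=317/576 c=-251/144 d=1735/5184
  seg 4: a=-4 b=-251/288 c=731/576 d=-731/5184
S(33/4) = -11361/4096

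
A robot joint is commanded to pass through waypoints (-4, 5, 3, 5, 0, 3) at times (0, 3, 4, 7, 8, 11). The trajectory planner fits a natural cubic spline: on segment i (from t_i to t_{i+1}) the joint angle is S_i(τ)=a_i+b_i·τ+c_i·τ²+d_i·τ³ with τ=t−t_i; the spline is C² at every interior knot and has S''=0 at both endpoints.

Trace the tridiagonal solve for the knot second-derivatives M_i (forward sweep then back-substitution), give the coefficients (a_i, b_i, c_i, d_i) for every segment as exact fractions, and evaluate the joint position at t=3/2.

Δ: Δ0=3, Δ1=-2, Δ2=2/3, Δ3=-5, Δ4=1
row 1: diag=8, rhs=-30; c'=1/8, d'=-15/4
row 2: denom=8−1·1/8=63/8; d'=(16−1·-15/4)/(63/8)=158/63
row 3: denom=8−3·8/21=48/7; d'=(-34−3·158/63)/(48/7)=-109/18
row 4: denom=8−1·7/48=377/48; d'=(36−1·-109/18)/(377/48)=6056/1131
back: M4=6056/1131
back: M3=-109/18−7/48·6056/1131=-7732/1131
back: M2=158/63−8/21·-7732/1131=5782/1131
back: M1=-15/4−1/8·5782/1131=-4964/1131
M: M0=0, M1=-4964/1131, M2=5782/1131, M3=-7732/1131, M4=6056/1131, M5=0
seg 0: a=-4, c=M0/2=0, d=(M1−M0)/(6·3)=-2482/10179, b=Δ0−h0·(2M0+M1)/6=5875/1131
seg 1: a=5, c=M1/2=-2482/1131, d=(M2−M1)/(6·1)=597/377, b=Δ1−h1·(2M1+M2)/6=-1571/1131
seg 2: a=3, c=M2/2=2891/1131, d=(M3−M2)/(6·3)=-233/351, b=Δ2−h2·(2M2+M3)/6=-1162/1131
seg 3: a=5, c=M3/2=-3866/1131, d=(M4−M3)/(6·1)=766/377, b=Δ3−h3·(2M3+M4)/6=-4087/1131
seg 4: a=0, c=M4/2=3028/1131, d=(M5−M4)/(6·3)=-3028/10179, b=Δ4−h4·(2M4+M5)/6=-4925/1131
t_q=3/2 → seg 0, τ=3/2; S=-4+5875/1131·τ+0·τ²+-2482/10179·τ³=4477/1508

  seg 0: a=-4 b=5875/1131 c=0 d=-2482/10179
  seg 1: a=5 b=-1571/1131 c=-2482/1131 d=597/377
  seg 2: a=3 b=-1162/1131 c=2891/1131 d=-233/351
  seg 3: a=5 b=-4087/1131 c=-3866/1131 d=766/377
  seg 4: a=0 b=-4925/1131 c=3028/1131 d=-3028/10179
S(3/2) = 4477/1508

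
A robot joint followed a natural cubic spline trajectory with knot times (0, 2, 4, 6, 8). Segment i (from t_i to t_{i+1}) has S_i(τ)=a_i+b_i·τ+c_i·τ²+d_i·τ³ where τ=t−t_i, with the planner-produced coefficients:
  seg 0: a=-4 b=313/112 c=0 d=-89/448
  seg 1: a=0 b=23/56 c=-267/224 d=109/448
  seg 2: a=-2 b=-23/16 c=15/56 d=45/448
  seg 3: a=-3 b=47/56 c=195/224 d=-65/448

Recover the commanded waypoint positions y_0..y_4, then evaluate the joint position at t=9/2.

y_0 = S_0(0) = a_0 = -4
y_1 = S_1(0) = a_1 = 0
y_2 = S_2(0) = a_2 = -2
y_3 = S_3(0) = a_3 = -3
y_4 = S_3(2) = 1
t_q=9/2 is in segment 2 (τ=1/2); S_2(τ)=-9459/3584

y_0=-4 y_1=0 y_2=-2 y_3=-3 y_4=1
S(9/2) = -9459/3584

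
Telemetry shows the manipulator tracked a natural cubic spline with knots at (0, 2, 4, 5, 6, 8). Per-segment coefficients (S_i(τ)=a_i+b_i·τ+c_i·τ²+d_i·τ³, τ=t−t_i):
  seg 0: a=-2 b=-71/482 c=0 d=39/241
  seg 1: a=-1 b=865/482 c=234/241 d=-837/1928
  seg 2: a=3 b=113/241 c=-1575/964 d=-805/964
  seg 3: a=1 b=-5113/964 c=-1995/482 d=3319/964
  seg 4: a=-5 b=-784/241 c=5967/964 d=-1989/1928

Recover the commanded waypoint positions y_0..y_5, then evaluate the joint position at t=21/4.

y_0 = S_0(0) = a_0 = -2
y_1 = S_1(0) = a_1 = -1
y_2 = S_2(0) = a_2 = 3
y_3 = S_3(0) = a_3 = 1
y_4 = S_4(0) = a_4 = -5
y_5 = S_4(2) = 5
t_q=21/4 is in segment 3 (τ=1/4); S_3(τ)=-32753/61696

y_0=-2 y_1=-1 y_2=3 y_3=1 y_4=-5 y_5=5
S(21/4) = -32753/61696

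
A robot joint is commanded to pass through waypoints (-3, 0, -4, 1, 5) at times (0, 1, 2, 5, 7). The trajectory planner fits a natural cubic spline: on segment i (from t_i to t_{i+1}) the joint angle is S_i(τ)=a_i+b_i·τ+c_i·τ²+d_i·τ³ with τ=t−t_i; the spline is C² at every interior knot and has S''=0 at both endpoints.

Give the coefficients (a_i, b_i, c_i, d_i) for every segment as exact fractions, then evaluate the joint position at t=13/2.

  seg 0: a=-3 b=2062/411 c=0 d=-829/411
  seg 1: a=0 b=-425/411 c=-829/137 d=1268/411
  seg 2: a=-4 b=-1595/411 c=439/137 d=-557/1233
  seg 3: a=1 b=1294/411 c=-118/137 d=59/411
S(13/2) = 4679/1096

Δ: Δ0=3, Δ1=-4, Δ2=5/3, Δ3=2
row 1: diag=4, rhs=-42; c'=1/4, d'=-21/2
row 2: denom=8−1·1/4=31/4; d'=(34−1·-21/2)/(31/4)=178/31
row 3: denom=10−3·12/31=274/31; d'=(2−3·178/31)/(274/31)=-236/137
back: M3=-236/137
back: M2=178/31−12/31·-236/137=878/137
back: M1=-21/2−1/4·878/137=-1658/137
M: M0=0, M1=-1658/137, M2=878/137, M3=-236/137, M4=0
seg 0: a=-3, c=M0/2=0, d=(M1−M0)/(6·1)=-829/411, b=Δ0−h0·(2M0+M1)/6=2062/411
seg 1: a=0, c=M1/2=-829/137, d=(M2−M1)/(6·1)=1268/411, b=Δ1−h1·(2M1+M2)/6=-425/411
seg 2: a=-4, c=M2/2=439/137, d=(M3−M2)/(6·3)=-557/1233, b=Δ2−h2·(2M2+M3)/6=-1595/411
seg 3: a=1, c=M3/2=-118/137, d=(M4−M3)/(6·2)=59/411, b=Δ3−h3·(2M3+M4)/6=1294/411
t_q=13/2 → seg 3, τ=3/2; S=1+1294/411·τ+-118/137·τ²+59/411·τ³=4679/1096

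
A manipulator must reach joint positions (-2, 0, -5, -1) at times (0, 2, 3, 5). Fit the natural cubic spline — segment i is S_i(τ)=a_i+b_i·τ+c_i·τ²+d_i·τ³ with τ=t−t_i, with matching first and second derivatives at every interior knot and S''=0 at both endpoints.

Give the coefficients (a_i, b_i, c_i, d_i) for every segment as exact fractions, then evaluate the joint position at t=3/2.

  seg 0: a=-2 b=121/35 c=0 d=-43/70
  seg 1: a=0 b=-137/35 c=-129/35 d=13/5
  seg 2: a=-5 b=-122/35 c=144/35 d=-24/35
S(3/2) = 89/80

Δ: Δ0=1, Δ1=-5, Δ2=2
row 1: diag=6, rhs=-36; c'=1/6, d'=-6
row 2: denom=6−1·1/6=35/6; d'=(42−1·-6)/(35/6)=288/35
back: M2=288/35
back: M1=-6−1/6·288/35=-258/35
M: M0=0, M1=-258/35, M2=288/35, M3=0
seg 0: a=-2, c=M0/2=0, d=(M1−M0)/(6·2)=-43/70, b=Δ0−h0·(2M0+M1)/6=121/35
seg 1: a=0, c=M1/2=-129/35, d=(M2−M1)/(6·1)=13/5, b=Δ1−h1·(2M1+M2)/6=-137/35
seg 2: a=-5, c=M2/2=144/35, d=(M3−M2)/(6·2)=-24/35, b=Δ2−h2·(2M2+M3)/6=-122/35
t_q=3/2 → seg 0, τ=3/2; S=-2+121/35·τ+0·τ²+-43/70·τ³=89/80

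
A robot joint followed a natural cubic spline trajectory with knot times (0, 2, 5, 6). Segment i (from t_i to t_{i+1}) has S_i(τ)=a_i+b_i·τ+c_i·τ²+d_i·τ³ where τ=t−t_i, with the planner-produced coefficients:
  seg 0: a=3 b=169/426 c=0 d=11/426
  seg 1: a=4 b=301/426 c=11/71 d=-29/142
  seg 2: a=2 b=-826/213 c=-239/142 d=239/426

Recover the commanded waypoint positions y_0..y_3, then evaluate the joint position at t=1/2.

y_0 = S_0(0) = a_0 = 3
y_1 = S_1(0) = a_1 = 4
y_2 = S_2(0) = a_2 = 2
y_3 = S_2(1) = -3
t_q=1/2 is in segment 0 (τ=1/2); S_0(τ)=3637/1136

y_0=3 y_1=4 y_2=2 y_3=-3
S(1/2) = 3637/1136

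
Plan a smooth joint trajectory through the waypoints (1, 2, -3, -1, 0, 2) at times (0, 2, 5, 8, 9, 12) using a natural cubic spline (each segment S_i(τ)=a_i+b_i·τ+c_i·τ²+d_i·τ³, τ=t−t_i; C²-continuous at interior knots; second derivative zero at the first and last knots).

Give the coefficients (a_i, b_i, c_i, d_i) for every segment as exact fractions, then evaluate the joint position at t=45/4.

Δ: Δ0=1/2, Δ1=-5/3, Δ2=2/3, Δ3=1, Δ4=2/3
row 1: diag=10, rhs=-13; c'=3/10, d'=-13/10
row 2: denom=12−3·3/10=111/10; d'=(14−3·-13/10)/(111/10)=179/111
row 3: denom=8−3·10/37=266/37; d'=(2−3·179/111)/(266/37)=-15/38
row 4: denom=8−1·37/266=2091/266; d'=(-2−1·-15/38)/(2091/266)=-427/2091
back: M4=-427/2091
back: M3=-15/38−37/266·-427/2091=-766/2091
back: M2=179/111−10/37·-766/2091=1193/697
back: M1=-13/10−3/10·1193/697=-1264/697
M: M0=0, M1=-1264/697, M2=1193/697, M3=-766/2091, M4=-427/2091, M5=0
seg 0: a=1, c=M0/2=0, d=(M1−M0)/(6·2)=-316/2091, b=Δ0−h0·(2M0+M1)/6=4619/4182
seg 1: a=2, c=M1/2=-632/697, d=(M2−M1)/(6·3)=273/1394, b=Δ1−h1·(2M1+M2)/6=-2965/4182
seg 2: a=-3, c=M2/2=1193/1394, d=(M3−M2)/(6·3)=-4345/37638, b=Δ2−h2·(2M2+M3)/6=-106/123
seg 3: a=-1, c=M3/2=-383/2091, d=(M4−M3)/(6·1)=113/4182, b=Δ3−h3·(2M3+M4)/6=4835/4182
seg 4: a=0, c=M4/2=-427/4182, d=(M5−M4)/(6·3)=427/37638, b=Δ4−h4·(2M4+M5)/6=607/697
t_q=45/4 → seg 4, τ=9/4; S=0+607/697·τ+-427/4182·τ²+427/37638·τ³=140229/89216

  seg 0: a=1 b=4619/4182 c=0 d=-316/2091
  seg 1: a=2 b=-2965/4182 c=-632/697 d=273/1394
  seg 2: a=-3 b=-106/123 c=1193/1394 d=-4345/37638
  seg 3: a=-1 b=4835/4182 c=-383/2091 d=113/4182
  seg 4: a=0 b=607/697 c=-427/4182 d=427/37638
S(45/4) = 140229/89216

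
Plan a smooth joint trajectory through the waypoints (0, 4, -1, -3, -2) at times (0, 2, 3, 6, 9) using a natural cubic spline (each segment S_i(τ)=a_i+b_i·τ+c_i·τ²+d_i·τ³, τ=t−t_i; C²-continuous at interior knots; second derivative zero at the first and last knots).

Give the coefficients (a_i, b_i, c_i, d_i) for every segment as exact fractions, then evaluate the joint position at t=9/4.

  seg 0: a=0 b=1168/255 c=0 d=-329/510
  seg 1: a=4 b=-806/255 c=-329/85 d=518/255
  seg 2: a=-1 b=-1226/255 c=189/85 d=-43/153
  seg 3: a=-3 b=241/255 c=-26/85 d=26/765
S(9/4) = 8159/2720

Δ: Δ0=2, Δ1=-5, Δ2=-2/3, Δ3=1/3
row 1: diag=6, rhs=-42; c'=1/6, d'=-7
row 2: denom=8−1·1/6=47/6; d'=(26−1·-7)/(47/6)=198/47
row 3: denom=12−3·18/47=510/47; d'=(6−3·198/47)/(510/47)=-52/85
back: M3=-52/85
back: M2=198/47−18/47·-52/85=378/85
back: M1=-7−1/6·378/85=-658/85
M: M0=0, M1=-658/85, M2=378/85, M3=-52/85, M4=0
seg 0: a=0, c=M0/2=0, d=(M1−M0)/(6·2)=-329/510, b=Δ0−h0·(2M0+M1)/6=1168/255
seg 1: a=4, c=M1/2=-329/85, d=(M2−M1)/(6·1)=518/255, b=Δ1−h1·(2M1+M2)/6=-806/255
seg 2: a=-1, c=M2/2=189/85, d=(M3−M2)/(6·3)=-43/153, b=Δ2−h2·(2M2+M3)/6=-1226/255
seg 3: a=-3, c=M3/2=-26/85, d=(M4−M3)/(6·3)=26/765, b=Δ3−h3·(2M3+M4)/6=241/255
t_q=9/4 → seg 1, τ=1/4; S=4+-806/255·τ+-329/85·τ²+518/255·τ³=8159/2720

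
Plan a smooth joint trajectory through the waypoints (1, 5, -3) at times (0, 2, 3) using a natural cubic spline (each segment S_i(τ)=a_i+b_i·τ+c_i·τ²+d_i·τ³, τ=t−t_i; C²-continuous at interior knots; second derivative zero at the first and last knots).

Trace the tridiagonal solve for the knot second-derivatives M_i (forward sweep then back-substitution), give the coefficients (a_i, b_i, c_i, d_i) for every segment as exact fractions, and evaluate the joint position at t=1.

  seg 0: a=1 b=16/3 c=0 d=-5/6
  seg 1: a=5 b=-14/3 c=-5 d=5/3
S(1) = 11/2

Δ: Δ0=2, Δ1=-8
row 1: diag=6, rhs=-60; c'=1/6, d'=-10
back: M1=-10
M: M0=0, M1=-10, M2=0
seg 0: a=1, c=M0/2=0, d=(M1−M0)/(6·2)=-5/6, b=Δ0−h0·(2M0+M1)/6=16/3
seg 1: a=5, c=M1/2=-5, d=(M2−M1)/(6·1)=5/3, b=Δ1−h1·(2M1+M2)/6=-14/3
t_q=1 → seg 0, τ=1; S=1+16/3·τ+0·τ²+-5/6·τ³=11/2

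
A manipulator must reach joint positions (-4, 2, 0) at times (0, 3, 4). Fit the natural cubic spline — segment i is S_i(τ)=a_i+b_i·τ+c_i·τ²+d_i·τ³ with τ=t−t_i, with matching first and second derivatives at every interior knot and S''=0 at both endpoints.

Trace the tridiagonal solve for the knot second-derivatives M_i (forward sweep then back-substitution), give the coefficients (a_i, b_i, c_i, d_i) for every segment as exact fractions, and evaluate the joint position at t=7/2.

  seg 0: a=-4 b=7/2 c=0 d=-1/6
  seg 1: a=2 b=-1 c=-3/2 d=1/2
S(7/2) = 19/16

Δ: Δ0=2, Δ1=-2
row 1: diag=8, rhs=-24; c'=1/8, d'=-3
back: M1=-3
M: M0=0, M1=-3, M2=0
seg 0: a=-4, c=M0/2=0, d=(M1−M0)/(6·3)=-1/6, b=Δ0−h0·(2M0+M1)/6=7/2
seg 1: a=2, c=M1/2=-3/2, d=(M2−M1)/(6·1)=1/2, b=Δ1−h1·(2M1+M2)/6=-1
t_q=7/2 → seg 1, τ=1/2; S=2+-1·τ+-3/2·τ²+1/2·τ³=19/16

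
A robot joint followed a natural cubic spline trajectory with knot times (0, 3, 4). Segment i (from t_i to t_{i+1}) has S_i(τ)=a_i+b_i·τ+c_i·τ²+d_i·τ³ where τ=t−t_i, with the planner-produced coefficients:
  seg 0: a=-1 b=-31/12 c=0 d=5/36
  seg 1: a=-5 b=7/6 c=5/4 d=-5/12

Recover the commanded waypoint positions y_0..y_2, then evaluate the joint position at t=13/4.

y_0 = S_0(0) = a_0 = -1
y_1 = S_1(0) = a_1 = -5
y_2 = S_1(1) = -3
t_q=13/4 is in segment 1 (τ=1/4); S_1(τ)=-1187/256

y_0=-1 y_1=-5 y_2=-3
S(13/4) = -1187/256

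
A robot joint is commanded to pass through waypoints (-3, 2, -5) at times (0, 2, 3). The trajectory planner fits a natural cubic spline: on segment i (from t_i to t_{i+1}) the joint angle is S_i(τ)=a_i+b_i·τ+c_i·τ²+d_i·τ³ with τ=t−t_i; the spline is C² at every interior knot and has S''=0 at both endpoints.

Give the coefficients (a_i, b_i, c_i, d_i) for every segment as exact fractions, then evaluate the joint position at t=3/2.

  seg 0: a=-3 b=17/3 c=0 d=-19/24
  seg 1: a=2 b=-23/6 c=-19/4 d=19/12
S(3/2) = 181/64

Δ: Δ0=5/2, Δ1=-7
row 1: diag=6, rhs=-57; c'=1/6, d'=-19/2
back: M1=-19/2
M: M0=0, M1=-19/2, M2=0
seg 0: a=-3, c=M0/2=0, d=(M1−M0)/(6·2)=-19/24, b=Δ0−h0·(2M0+M1)/6=17/3
seg 1: a=2, c=M1/2=-19/4, d=(M2−M1)/(6·1)=19/12, b=Δ1−h1·(2M1+M2)/6=-23/6
t_q=3/2 → seg 0, τ=3/2; S=-3+17/3·τ+0·τ²+-19/24·τ³=181/64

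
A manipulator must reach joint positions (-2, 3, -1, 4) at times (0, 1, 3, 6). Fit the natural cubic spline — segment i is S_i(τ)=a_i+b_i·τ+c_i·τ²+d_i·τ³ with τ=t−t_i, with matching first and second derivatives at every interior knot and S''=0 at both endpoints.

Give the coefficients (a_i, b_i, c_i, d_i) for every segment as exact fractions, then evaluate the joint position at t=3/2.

Δ: Δ0=5, Δ1=-2, Δ2=5/3
row 1: diag=6, rhs=-42; c'=1/3, d'=-7
row 2: denom=10−2·1/3=28/3; d'=(22−2·-7)/(28/3)=27/7
back: M2=27/7
back: M1=-7−1/3·27/7=-58/7
M: M0=0, M1=-58/7, M2=27/7, M3=0
seg 0: a=-2, c=M0/2=0, d=(M1−M0)/(6·1)=-29/21, b=Δ0−h0·(2M0+M1)/6=134/21
seg 1: a=3, c=M1/2=-29/7, d=(M2−M1)/(6·2)=85/84, b=Δ1−h1·(2M1+M2)/6=47/21
seg 2: a=-1, c=M2/2=27/14, d=(M3−M2)/(6·3)=-3/14, b=Δ2−h2·(2M2+M3)/6=-46/21
t_q=3/2 → seg 1, τ=1/2; S=3+47/21·τ+-29/7·τ²+85/84·τ³=719/224

  seg 0: a=-2 b=134/21 c=0 d=-29/21
  seg 1: a=3 b=47/21 c=-29/7 d=85/84
  seg 2: a=-1 b=-46/21 c=27/14 d=-3/14
S(3/2) = 719/224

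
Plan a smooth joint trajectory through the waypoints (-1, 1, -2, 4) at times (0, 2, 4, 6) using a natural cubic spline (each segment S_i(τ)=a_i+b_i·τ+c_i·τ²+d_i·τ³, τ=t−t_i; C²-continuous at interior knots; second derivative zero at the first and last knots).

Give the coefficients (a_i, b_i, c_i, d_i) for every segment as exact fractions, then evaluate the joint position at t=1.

  seg 0: a=-1 b=59/30 c=0 d=-29/120
  seg 1: a=1 b=-14/15 c=-29/20 d=7/12
  seg 2: a=-2 b=4/15 c=41/20 d=-41/120
S(1) = 29/40

Δ: Δ0=1, Δ1=-3/2, Δ2=3
row 1: diag=8, rhs=-15; c'=1/4, d'=-15/8
row 2: denom=8−2·1/4=15/2; d'=(27−2·-15/8)/(15/2)=41/10
back: M2=41/10
back: M1=-15/8−1/4·41/10=-29/10
M: M0=0, M1=-29/10, M2=41/10, M3=0
seg 0: a=-1, c=M0/2=0, d=(M1−M0)/(6·2)=-29/120, b=Δ0−h0·(2M0+M1)/6=59/30
seg 1: a=1, c=M1/2=-29/20, d=(M2−M1)/(6·2)=7/12, b=Δ1−h1·(2M1+M2)/6=-14/15
seg 2: a=-2, c=M2/2=41/20, d=(M3−M2)/(6·2)=-41/120, b=Δ2−h2·(2M2+M3)/6=4/15
t_q=1 → seg 0, τ=1; S=-1+59/30·τ+0·τ²+-29/120·τ³=29/40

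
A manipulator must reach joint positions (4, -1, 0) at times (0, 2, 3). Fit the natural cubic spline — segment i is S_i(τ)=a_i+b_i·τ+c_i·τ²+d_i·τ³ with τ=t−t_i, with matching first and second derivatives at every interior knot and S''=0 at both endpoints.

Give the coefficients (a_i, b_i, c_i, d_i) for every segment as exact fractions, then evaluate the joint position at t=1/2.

  seg 0: a=4 b=-11/3 c=0 d=7/24
  seg 1: a=-1 b=-1/6 c=7/4 d=-7/12
S(1/2) = 141/64

Δ: Δ0=-5/2, Δ1=1
row 1: diag=6, rhs=21; c'=1/6, d'=7/2
back: M1=7/2
M: M0=0, M1=7/2, M2=0
seg 0: a=4, c=M0/2=0, d=(M1−M0)/(6·2)=7/24, b=Δ0−h0·(2M0+M1)/6=-11/3
seg 1: a=-1, c=M1/2=7/4, d=(M2−M1)/(6·1)=-7/12, b=Δ1−h1·(2M1+M2)/6=-1/6
t_q=1/2 → seg 0, τ=1/2; S=4+-11/3·τ+0·τ²+7/24·τ³=141/64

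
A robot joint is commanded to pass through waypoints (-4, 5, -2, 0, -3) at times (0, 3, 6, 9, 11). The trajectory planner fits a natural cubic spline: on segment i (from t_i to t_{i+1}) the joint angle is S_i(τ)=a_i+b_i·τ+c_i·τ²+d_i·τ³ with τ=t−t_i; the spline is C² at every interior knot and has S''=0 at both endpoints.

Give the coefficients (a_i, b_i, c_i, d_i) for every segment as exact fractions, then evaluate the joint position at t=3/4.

  seg 0: a=-4 b=169/36 c=0 d=-61/324
  seg 1: a=5 b=-7/18 c=-61/36 d=113/324
  seg 2: a=-2 b=-41/36 c=13/9 d=-91/324
  seg 3: a=0 b=-1/18 c=-13/12 d=13/72
S(3/4) = -143/256

Δ: Δ0=3, Δ1=-7/3, Δ2=2/3, Δ3=-3/2
row 1: diag=12, rhs=-32; c'=1/4, d'=-8/3
row 2: denom=12−3·1/4=45/4; d'=(18−3·-8/3)/(45/4)=104/45
row 3: denom=10−3·4/15=46/5; d'=(-13−3·104/45)/(46/5)=-13/6
back: M3=-13/6
back: M2=104/45−4/15·-13/6=26/9
back: M1=-8/3−1/4·26/9=-61/18
M: M0=0, M1=-61/18, M2=26/9, M3=-13/6, M4=0
seg 0: a=-4, c=M0/2=0, d=(M1−M0)/(6·3)=-61/324, b=Δ0−h0·(2M0+M1)/6=169/36
seg 1: a=5, c=M1/2=-61/36, d=(M2−M1)/(6·3)=113/324, b=Δ1−h1·(2M1+M2)/6=-7/18
seg 2: a=-2, c=M2/2=13/9, d=(M3−M2)/(6·3)=-91/324, b=Δ2−h2·(2M2+M3)/6=-41/36
seg 3: a=0, c=M3/2=-13/12, d=(M4−M3)/(6·2)=13/72, b=Δ3−h3·(2M3+M4)/6=-1/18
t_q=3/4 → seg 0, τ=3/4; S=-4+169/36·τ+0·τ²+-61/324·τ³=-143/256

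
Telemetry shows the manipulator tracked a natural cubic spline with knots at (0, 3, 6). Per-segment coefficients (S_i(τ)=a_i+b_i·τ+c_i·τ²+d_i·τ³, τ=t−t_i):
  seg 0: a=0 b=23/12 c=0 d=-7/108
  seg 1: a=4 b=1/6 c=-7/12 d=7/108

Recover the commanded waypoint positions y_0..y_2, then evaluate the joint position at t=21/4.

y_0=0 y_1=4 y_2=1
S(21/4) = 553/256

y_0 = S_0(0) = a_0 = 0
y_1 = S_1(0) = a_1 = 4
y_2 = S_1(3) = 1
t_q=21/4 is in segment 1 (τ=9/4); S_1(τ)=553/256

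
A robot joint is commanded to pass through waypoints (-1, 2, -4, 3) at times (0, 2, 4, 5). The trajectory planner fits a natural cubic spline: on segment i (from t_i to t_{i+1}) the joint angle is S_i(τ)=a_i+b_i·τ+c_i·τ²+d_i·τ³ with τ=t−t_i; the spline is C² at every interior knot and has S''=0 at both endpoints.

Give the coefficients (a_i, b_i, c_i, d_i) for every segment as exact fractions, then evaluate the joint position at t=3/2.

Δ: Δ0=3/2, Δ1=-3, Δ2=7
row 1: diag=8, rhs=-27; c'=1/4, d'=-27/8
row 2: denom=6−2·1/4=11/2; d'=(60−2·-27/8)/(11/2)=267/22
back: M2=267/22
back: M1=-27/8−1/4·267/22=-141/22
M: M0=0, M1=-141/22, M2=267/22, M3=0
seg 0: a=-1, c=M0/2=0, d=(M1−M0)/(6·2)=-47/88, b=Δ0−h0·(2M0+M1)/6=40/11
seg 1: a=2, c=M1/2=-141/44, d=(M2−M1)/(6·2)=17/11, b=Δ1−h1·(2M1+M2)/6=-61/22
seg 2: a=-4, c=M2/2=267/44, d=(M3−M2)/(6·1)=-89/44, b=Δ2−h2·(2M2+M3)/6=65/22
t_q=3/2 → seg 0, τ=3/2; S=-1+40/11·τ+0·τ²+-47/88·τ³=1867/704

  seg 0: a=-1 b=40/11 c=0 d=-47/88
  seg 1: a=2 b=-61/22 c=-141/44 d=17/11
  seg 2: a=-4 b=65/22 c=267/44 d=-89/44
S(3/2) = 1867/704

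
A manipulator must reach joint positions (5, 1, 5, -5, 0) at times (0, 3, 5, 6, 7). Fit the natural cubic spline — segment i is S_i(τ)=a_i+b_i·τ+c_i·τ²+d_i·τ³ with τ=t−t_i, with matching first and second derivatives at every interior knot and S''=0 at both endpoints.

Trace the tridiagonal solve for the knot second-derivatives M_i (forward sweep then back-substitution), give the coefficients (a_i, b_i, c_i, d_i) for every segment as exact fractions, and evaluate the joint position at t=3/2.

  seg 0: a=5 b=-1340/321 c=0 d=304/963
  seg 1: a=1 b=1396/321 c=304/107 d=-1289/642
  seg 2: a=5 b=-2690/321 c=-985/107 d=2435/321
  seg 3: a=-5 b=-1295/321 c=1450/107 d=-1450/321
S(3/2) = -21/107

Δ: Δ0=-4/3, Δ1=2, Δ2=-10, Δ3=5
row 1: diag=10, rhs=20; c'=1/5, d'=2
row 2: denom=6−2·1/5=28/5; d'=(-72−2·2)/(28/5)=-95/7
row 3: denom=4−1·5/28=107/28; d'=(90−1·-95/7)/(107/28)=2900/107
back: M3=2900/107
back: M2=-95/7−5/28·2900/107=-1970/107
back: M1=2−1/5·-1970/107=608/107
M: M0=0, M1=608/107, M2=-1970/107, M3=2900/107, M4=0
seg 0: a=5, c=M0/2=0, d=(M1−M0)/(6·3)=304/963, b=Δ0−h0·(2M0+M1)/6=-1340/321
seg 1: a=1, c=M1/2=304/107, d=(M2−M1)/(6·2)=-1289/642, b=Δ1−h1·(2M1+M2)/6=1396/321
seg 2: a=5, c=M2/2=-985/107, d=(M3−M2)/(6·1)=2435/321, b=Δ2−h2·(2M2+M3)/6=-2690/321
seg 3: a=-5, c=M3/2=1450/107, d=(M4−M3)/(6·1)=-1450/321, b=Δ3−h3·(2M3+M4)/6=-1295/321
t_q=3/2 → seg 0, τ=3/2; S=5+-1340/321·τ+0·τ²+304/963·τ³=-21/107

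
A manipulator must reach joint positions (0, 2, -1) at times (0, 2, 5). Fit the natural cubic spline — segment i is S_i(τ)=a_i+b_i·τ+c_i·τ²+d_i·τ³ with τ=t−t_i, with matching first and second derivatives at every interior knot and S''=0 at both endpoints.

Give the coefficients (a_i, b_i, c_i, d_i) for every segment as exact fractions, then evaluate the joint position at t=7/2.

Δ: Δ0=1, Δ1=-1
row 1: diag=10, rhs=-12; c'=3/10, d'=-6/5
back: M1=-6/5
M: M0=0, M1=-6/5, M2=0
seg 0: a=0, c=M0/2=0, d=(M1−M0)/(6·2)=-1/10, b=Δ0−h0·(2M0+M1)/6=7/5
seg 1: a=2, c=M1/2=-3/5, d=(M2−M1)/(6·3)=1/15, b=Δ1−h1·(2M1+M2)/6=1/5
t_q=7/2 → seg 1, τ=3/2; S=2+1/5·τ+-3/5·τ²+1/15·τ³=47/40

  seg 0: a=0 b=7/5 c=0 d=-1/10
  seg 1: a=2 b=1/5 c=-3/5 d=1/15
S(7/2) = 47/40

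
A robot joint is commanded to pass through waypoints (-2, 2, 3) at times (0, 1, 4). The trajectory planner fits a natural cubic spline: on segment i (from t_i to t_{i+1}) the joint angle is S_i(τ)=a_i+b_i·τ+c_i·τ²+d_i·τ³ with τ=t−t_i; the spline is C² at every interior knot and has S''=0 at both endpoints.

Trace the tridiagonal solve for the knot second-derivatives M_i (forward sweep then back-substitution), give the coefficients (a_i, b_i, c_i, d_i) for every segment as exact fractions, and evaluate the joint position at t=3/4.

  seg 0: a=-2 b=107/24 c=0 d=-11/24
  seg 1: a=2 b=37/12 c=-11/8 d=11/72
S(3/4) = 589/512

Δ: Δ0=4, Δ1=1/3
row 1: diag=8, rhs=-22; c'=3/8, d'=-11/4
back: M1=-11/4
M: M0=0, M1=-11/4, M2=0
seg 0: a=-2, c=M0/2=0, d=(M1−M0)/(6·1)=-11/24, b=Δ0−h0·(2M0+M1)/6=107/24
seg 1: a=2, c=M1/2=-11/8, d=(M2−M1)/(6·3)=11/72, b=Δ1−h1·(2M1+M2)/6=37/12
t_q=3/4 → seg 0, τ=3/4; S=-2+107/24·τ+0·τ²+-11/24·τ³=589/512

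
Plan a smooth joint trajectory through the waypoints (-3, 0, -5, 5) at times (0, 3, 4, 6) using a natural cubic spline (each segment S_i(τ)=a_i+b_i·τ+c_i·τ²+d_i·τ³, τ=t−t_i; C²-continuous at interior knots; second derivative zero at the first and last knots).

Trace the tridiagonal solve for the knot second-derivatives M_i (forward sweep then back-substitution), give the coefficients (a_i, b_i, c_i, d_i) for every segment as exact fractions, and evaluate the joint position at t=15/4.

  seg 0: a=-3 b=185/47 c=0 d=-46/141
  seg 1: a=0 b=-229/47 c=-138/47 d=132/47
  seg 2: a=-5 b=-109/47 c=258/47 d=-43/47
S(15/4) = -3099/752

Δ: Δ0=1, Δ1=-5, Δ2=5
row 1: diag=8, rhs=-36; c'=1/8, d'=-9/2
row 2: denom=6−1·1/8=47/8; d'=(60−1·-9/2)/(47/8)=516/47
back: M2=516/47
back: M1=-9/2−1/8·516/47=-276/47
M: M0=0, M1=-276/47, M2=516/47, M3=0
seg 0: a=-3, c=M0/2=0, d=(M1−M0)/(6·3)=-46/141, b=Δ0−h0·(2M0+M1)/6=185/47
seg 1: a=0, c=M1/2=-138/47, d=(M2−M1)/(6·1)=132/47, b=Δ1−h1·(2M1+M2)/6=-229/47
seg 2: a=-5, c=M2/2=258/47, d=(M3−M2)/(6·2)=-43/47, b=Δ2−h2·(2M2+M3)/6=-109/47
t_q=15/4 → seg 1, τ=3/4; S=0+-229/47·τ+-138/47·τ²+132/47·τ³=-3099/752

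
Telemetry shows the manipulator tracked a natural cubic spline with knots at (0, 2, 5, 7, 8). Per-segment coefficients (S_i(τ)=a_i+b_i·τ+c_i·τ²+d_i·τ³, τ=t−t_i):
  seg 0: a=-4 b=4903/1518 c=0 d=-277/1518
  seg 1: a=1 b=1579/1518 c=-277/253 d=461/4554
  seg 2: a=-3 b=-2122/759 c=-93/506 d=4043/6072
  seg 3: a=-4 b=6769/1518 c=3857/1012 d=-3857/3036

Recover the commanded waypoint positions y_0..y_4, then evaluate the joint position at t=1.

y_0=-4 y_1=1 y_2=-3 y_3=-4 y_4=3
S(1) = -241/253

y_0 = S_0(0) = a_0 = -4
y_1 = S_1(0) = a_1 = 1
y_2 = S_2(0) = a_2 = -3
y_3 = S_3(0) = a_3 = -4
y_4 = S_3(1) = 3
t_q=1 is in segment 0 (τ=1); S_0(τ)=-241/253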